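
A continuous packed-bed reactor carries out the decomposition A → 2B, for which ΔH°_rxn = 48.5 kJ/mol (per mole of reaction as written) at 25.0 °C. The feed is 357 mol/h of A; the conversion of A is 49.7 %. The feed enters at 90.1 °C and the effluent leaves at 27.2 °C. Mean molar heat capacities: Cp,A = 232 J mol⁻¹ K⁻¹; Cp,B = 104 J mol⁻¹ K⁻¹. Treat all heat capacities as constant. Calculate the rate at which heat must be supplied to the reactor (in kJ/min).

Extent of reaction ξ = 0.497 × 357 = 177.43 mol/h
Reaction term: ξ·ΔH°_rxn = 177.43 × 48.5 = 8605.3 kJ/h
Sensible, feed 90.1→25 °C: -5391.8 kJ/h
Outlet flows (mol/h): A 179.57, B 354.86
Sensible, products 25→27.2 °C: 172.84 kJ/h
Q = ΔH = 3386.3 kJ/h = 0.94064 kW
Heat supplied = 56.438 kJ/min

Q_in = 56.4 kJ/min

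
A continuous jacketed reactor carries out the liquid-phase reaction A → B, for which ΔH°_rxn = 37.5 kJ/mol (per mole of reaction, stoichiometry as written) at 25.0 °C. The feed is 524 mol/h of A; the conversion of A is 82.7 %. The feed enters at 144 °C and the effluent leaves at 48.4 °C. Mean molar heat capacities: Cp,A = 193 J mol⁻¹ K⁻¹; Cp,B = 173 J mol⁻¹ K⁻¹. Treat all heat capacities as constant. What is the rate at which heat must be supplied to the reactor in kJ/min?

Extent of reaction ξ = 0.827 × 524 = 433.35 mol/h
Reaction term: ξ·ΔH°_rxn = 433.35 × 37.5 = 16251 kJ/h
Sensible, feed 144→25 °C: -12035 kJ/h
Outlet flows (mol/h): A 90.652, B 433.35
Sensible, products 25→48.4 °C: 2163.7 kJ/h
Q = ΔH = 6379.5 kJ/h = 1.7721 kW
Heat supplied = 106.33 kJ/min

Q_in = 106 kJ/min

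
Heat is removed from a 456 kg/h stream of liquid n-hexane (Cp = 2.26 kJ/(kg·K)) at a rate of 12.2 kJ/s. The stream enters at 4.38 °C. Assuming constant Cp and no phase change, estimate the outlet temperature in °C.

T_out = -38.2 °C

Q = 12.2 kJ/s = 43920 kJ/h
ΔT = Q/(ṁ·Cp) = 43920/(456×2.26) = 42.618 K
T_out = 4.38 − 42.618 = -38.238 °C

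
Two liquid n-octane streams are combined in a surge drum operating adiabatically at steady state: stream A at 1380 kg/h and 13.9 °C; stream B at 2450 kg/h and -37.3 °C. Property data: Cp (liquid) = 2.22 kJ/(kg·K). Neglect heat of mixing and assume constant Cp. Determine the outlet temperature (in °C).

Energy balance with Q = 0: Σ ṁᵢCp,ᵢ(T_out − Tᵢ) = 0
Σ ṁᵢCp,ᵢTᵢ = 1380×2.22×13.9 + 2450×2.22×-37.3 = -160290
Σ ṁᵢCp,ᵢ = 1380×2.22 + 2450×2.22 = 8502.6
T_out = -160290 / 8502.6 = -18.852 °C

T_out = -18.9 °C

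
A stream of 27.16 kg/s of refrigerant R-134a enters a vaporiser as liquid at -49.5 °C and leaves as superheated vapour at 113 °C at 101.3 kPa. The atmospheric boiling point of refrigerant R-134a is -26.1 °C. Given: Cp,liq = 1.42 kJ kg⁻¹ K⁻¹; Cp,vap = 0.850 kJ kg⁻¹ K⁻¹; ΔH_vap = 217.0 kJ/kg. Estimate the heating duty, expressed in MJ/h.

Q = 36000 MJ/h

liquid -49.5→-26.1 °C: 33.228 kJ/kg
vaporisation at -26.1 °C: 217 kJ/kg
vapour -26.1→113 °C: 118.23 kJ/kg
Δh = 33.228 + 217 + 118.23 = 368.46 kJ/kg
Q = ṁ·Δh = 27.16 kg/s × 368.46 kJ/kg = 10007 kJ/s
|Q| = 10007 kW = 36027 MJ/h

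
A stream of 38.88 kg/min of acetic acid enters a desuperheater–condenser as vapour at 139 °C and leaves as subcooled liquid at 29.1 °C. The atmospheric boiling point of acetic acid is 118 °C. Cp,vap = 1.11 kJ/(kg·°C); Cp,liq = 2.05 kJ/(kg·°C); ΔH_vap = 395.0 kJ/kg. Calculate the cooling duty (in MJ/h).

Q_c = 1400 MJ/h

vapour 139→118 °C: -23.31 kJ/kg
condensation at 118 °C: -395 kJ/kg
liquid 118→29.1 °C: -182.25 kJ/kg
Δh = -23.31 + -395 + -182.25 = -600.56 kJ/kg
Q = ṁ·Δh = 38.88 kg/min × -600.56 kJ/kg = -23350 kJ/min
|Q| = 389.16 kW = 1401 MJ/h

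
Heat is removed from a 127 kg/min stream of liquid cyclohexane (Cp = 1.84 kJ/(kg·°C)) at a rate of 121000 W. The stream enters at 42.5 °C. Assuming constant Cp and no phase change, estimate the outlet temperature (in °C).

T_out = 11.4 °C

Q = 121000 W = 7260 kJ/min
ΔT = Q/(ṁ·Cp) = 7260/(127×1.84) = 31.068 K
T_out = 42.5 − 31.068 = 11.432 °C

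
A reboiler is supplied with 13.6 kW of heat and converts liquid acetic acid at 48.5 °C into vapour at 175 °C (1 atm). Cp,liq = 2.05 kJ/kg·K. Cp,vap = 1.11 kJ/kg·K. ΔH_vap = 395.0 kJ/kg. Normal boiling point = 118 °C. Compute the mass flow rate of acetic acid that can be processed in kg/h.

Δh = 2.05×(118−48.5) + 395.0 + 1.11×(175−118) = 600.75 kJ/kg
Q = 13.6 kW = 13.6 kJ/s = 48960 kJ/h
ṁ = Q/Δh = 48960 / 600.75 = 81.499 kg/h

ṁ = 81.5 kg/h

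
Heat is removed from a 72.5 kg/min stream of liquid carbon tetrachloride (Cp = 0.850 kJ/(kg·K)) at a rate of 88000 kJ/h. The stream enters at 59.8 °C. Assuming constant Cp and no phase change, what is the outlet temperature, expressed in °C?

T_out = 36.0 °C

Q = 88000 kJ/h = 1466.7 kJ/min
ΔT = Q/(ṁ·Cp) = 1466.7/(72.5×0.850) = 23.8 K
T_out = 59.8 − 23.8 = 36 °C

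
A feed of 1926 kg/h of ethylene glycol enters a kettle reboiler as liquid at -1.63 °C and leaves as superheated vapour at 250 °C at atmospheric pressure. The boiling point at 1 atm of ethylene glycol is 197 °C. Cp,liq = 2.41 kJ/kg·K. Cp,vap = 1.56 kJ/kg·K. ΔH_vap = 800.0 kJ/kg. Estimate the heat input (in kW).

liquid -1.63→197 °C: 478.7 kJ/kg
vaporisation at 197 °C: 800 kJ/kg
vapour 197→250 °C: 82.68 kJ/kg
Δh = 478.7 + 800 + 82.68 = 1361.4 kJ/kg
Q = ṁ·Δh = 1926 kg/h × 1361.4 kJ/kg = 2.622e+06 kJ/h
|Q| = 728.34 kW

Q = 728 kW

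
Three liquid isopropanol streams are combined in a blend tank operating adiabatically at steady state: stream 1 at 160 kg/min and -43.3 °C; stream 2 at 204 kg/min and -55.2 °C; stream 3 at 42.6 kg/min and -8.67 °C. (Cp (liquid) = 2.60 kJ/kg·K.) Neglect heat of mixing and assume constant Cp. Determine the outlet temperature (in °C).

T_out = -45.6 °C

Adiabatic, steady state ⇒ Σ ṁᵢCp,ᵢ(T_out − Tᵢ) = 0
T_out = Σ ṁᵢCp,ᵢTᵢ / Σ ṁᵢCp,ᵢ
      = -48251 / 1057.2 = -45.642 °C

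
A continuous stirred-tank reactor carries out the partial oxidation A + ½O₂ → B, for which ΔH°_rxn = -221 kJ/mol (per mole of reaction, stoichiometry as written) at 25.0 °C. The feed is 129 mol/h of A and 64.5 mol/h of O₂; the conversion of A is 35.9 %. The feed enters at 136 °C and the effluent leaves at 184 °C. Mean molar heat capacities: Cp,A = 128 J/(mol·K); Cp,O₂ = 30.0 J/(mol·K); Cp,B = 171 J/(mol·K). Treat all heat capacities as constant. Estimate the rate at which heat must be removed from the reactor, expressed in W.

Extent of reaction ξ = 0.359 × 129 = 46.311 mol/h
Reaction term: ξ·ΔH°_rxn = 46.311 × -221 = -10235 kJ/h
Sensible, feed 136→25 °C: -2047.6 kJ/h
Outlet flows (mol/h): A 82.689, O₂ 41.344, B 46.311
Sensible, products 25→184 °C: 3139.2 kJ/h
Q = ΔH = -9143.1 kJ/h = -2.5397 kW
Heat removed = 2539.7 W

Q_out = 2540 W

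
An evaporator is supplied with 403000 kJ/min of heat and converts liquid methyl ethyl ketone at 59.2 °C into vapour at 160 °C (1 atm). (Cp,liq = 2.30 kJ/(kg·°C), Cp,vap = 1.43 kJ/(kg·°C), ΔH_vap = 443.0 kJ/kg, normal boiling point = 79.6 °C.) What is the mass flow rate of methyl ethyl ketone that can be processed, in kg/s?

Δh = 2.30×(79.6−59.2) + 443.0 + 1.43×(160−79.6) = 604.89 kJ/kg
Q = 403000 kJ/min = 6716.7 kJ/s = 6716.7 kJ/s
ṁ = Q/Δh = 6716.7 / 604.89 = 11.104 kg/s

ṁ = 11.1 kg/s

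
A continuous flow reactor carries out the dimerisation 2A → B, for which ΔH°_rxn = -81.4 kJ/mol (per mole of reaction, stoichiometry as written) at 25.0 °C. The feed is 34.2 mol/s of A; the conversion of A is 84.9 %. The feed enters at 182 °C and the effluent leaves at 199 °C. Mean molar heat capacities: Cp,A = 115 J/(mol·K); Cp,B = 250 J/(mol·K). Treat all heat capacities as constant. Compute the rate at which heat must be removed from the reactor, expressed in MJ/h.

Extent of reaction ξ = 0.849 × 34.2 / 2 = 14.518 mol/s
Reaction term: ξ·ΔH°_rxn = 14.518 × -81.4 = -1181.8 kJ/s
Sensible, feed 182→25 °C: -617.48 kJ/s
Outlet flows (mol/s): A 5.1642, B 14.518
Sensible, products 25→199 °C: 734.86 kJ/s
Q = ΔH = -1064.4 kJ/s = -1064.4 kW
Heat removed = 3831.7 MJ/h

Q_out = 3830 MJ/h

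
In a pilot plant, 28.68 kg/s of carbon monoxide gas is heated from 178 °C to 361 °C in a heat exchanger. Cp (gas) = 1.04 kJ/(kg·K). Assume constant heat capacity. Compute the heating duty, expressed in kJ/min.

Q = ṁ·Cp·ΔT = 28.68 × 1.04 × (361 − 178) = 5458.4 kJ/s
Heating duty = 327500 kJ/min

Q = 328000 kJ/min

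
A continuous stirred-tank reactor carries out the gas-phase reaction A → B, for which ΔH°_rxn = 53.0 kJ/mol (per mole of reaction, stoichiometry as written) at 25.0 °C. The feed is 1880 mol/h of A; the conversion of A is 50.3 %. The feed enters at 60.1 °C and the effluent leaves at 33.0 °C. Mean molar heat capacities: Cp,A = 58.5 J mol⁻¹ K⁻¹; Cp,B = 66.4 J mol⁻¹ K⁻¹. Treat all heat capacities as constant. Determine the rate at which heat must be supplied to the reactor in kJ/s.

Q_in = 13.1 kJ/s

Extent of reaction ξ = 0.503 × 1880 = 945.64 mol/h
Reaction term: ξ·ΔH°_rxn = 945.64 × 53.0 = 50119 kJ/h
Sensible, feed 60.1→25 °C: -3860.3 kJ/h
Outlet flows (mol/h): A 934.36, B 945.64
Sensible, products 25→33.0 °C: 939.6 kJ/h
Q = ΔH = 47198 kJ/h = 13.111 kW
Heat supplied = 13.111 kJ/s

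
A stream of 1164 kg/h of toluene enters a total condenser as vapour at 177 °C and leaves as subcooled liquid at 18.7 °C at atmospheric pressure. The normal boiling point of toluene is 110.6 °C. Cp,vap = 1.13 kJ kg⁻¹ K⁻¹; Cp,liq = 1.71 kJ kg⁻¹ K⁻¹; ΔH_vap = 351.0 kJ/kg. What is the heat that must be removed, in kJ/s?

vapour 177→110.6 °C: -75.032 kJ/kg
condensation at 110.6 °C: -351 kJ/kg
liquid 110.6→18.7 °C: -157.15 kJ/kg
Δh = -75.032 + -351 + -157.15 = -583.18 kJ/kg
Q = ṁ·Δh = 1164 kg/h × -583.18 kJ/kg = -678820 kJ/h
|Q| = 188.56 kW

Q_c = 189 kJ/s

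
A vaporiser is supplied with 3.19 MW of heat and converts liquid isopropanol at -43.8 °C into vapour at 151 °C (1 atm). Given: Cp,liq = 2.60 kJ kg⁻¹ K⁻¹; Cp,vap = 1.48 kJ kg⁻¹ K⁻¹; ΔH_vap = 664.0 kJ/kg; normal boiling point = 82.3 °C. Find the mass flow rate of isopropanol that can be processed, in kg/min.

Δh = 2.60×(82.3−-43.8) + 664.0 + 1.48×(151−82.3) = 1093.5 kJ/kg
Q = 3.19 MW = 3190 kJ/s = 191400 kJ/min
ṁ = Q/Δh = 191400 / 1093.5 = 175.03 kg/min

ṁ = 175 kg/min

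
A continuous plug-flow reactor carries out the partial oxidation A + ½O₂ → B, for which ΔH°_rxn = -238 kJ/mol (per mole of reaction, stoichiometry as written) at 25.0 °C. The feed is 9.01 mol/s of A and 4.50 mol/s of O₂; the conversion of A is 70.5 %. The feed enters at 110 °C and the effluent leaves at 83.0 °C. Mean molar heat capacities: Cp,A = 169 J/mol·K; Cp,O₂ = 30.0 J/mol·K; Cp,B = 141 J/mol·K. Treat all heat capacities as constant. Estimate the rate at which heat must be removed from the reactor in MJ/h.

Q_out = 5660 MJ/h

Extent of reaction ξ = 0.705 × 9.01 = 6.352 mol/s
Reaction term: ξ·ΔH°_rxn = 6.352 × -238 = -1511.8 kJ/s
Sensible, feed 110→25 °C: -140.9 kJ/s
Outlet flows (mol/s): A 2.658, O₂ 1.324, B 6.352
Sensible, products 25→83.0 °C: 80.304 kJ/s
Q = ΔH = -1572.4 kJ/s = -1572.4 kW
Heat removed = 5660.6 MJ/h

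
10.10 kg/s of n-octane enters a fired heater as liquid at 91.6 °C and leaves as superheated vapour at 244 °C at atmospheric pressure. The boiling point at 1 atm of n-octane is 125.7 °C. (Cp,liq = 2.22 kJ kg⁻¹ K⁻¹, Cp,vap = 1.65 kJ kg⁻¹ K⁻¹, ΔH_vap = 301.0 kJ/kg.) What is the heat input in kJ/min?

liquid 91.6→125.7 °C: 75.702 kJ/kg
vaporisation at 125.7 °C: 301 kJ/kg
vapour 125.7→244 °C: 195.19 kJ/kg
Δh = 75.702 + 301 + 195.19 = 571.9 kJ/kg
Q = ṁ·Δh = 10.10 kg/s × 571.9 kJ/kg = 5776.2 kJ/s
|Q| = 5776.2 kW = 346570 kJ/min

Q = 347000 kJ/min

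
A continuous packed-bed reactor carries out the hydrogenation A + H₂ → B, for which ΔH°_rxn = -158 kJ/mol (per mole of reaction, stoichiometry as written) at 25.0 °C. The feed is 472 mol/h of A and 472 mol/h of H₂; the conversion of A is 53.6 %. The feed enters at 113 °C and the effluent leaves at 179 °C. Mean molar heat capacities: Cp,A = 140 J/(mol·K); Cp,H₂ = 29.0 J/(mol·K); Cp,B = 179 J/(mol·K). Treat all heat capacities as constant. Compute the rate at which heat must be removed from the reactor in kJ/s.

Extent of reaction ξ = 0.536 × 472 = 252.99 mol/h
Reaction term: ξ·ΔH°_rxn = 252.99 × -158 = -39973 kJ/h
Sensible, feed 113→25 °C: -7019.6 kJ/h
Outlet flows (mol/h): A 219.01, H₂ 219.01, B 252.99
Sensible, products 25→179 °C: 12674 kJ/h
Q = ΔH = -34318 kJ/h = -9.5329 kW
Heat removed = 9.5329 kJ/s

Q_out = 9.53 kJ/s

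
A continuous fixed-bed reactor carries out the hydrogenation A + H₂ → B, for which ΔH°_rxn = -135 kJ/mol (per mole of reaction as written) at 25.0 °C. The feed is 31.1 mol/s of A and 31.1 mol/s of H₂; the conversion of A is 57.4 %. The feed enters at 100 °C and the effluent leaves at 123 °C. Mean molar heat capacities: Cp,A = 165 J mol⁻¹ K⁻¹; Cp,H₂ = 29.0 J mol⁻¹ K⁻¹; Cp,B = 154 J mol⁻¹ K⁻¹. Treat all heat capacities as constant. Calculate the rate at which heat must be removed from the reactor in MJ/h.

Extent of reaction ξ = 0.574 × 31.1 = 17.851 mol/s
Reaction term: ξ·ΔH°_rxn = 17.851 × -135 = -2409.9 kJ/s
Sensible, feed 100→25 °C: -452.5 kJ/s
Outlet flows (mol/s): A 13.249, H₂ 13.249, B 17.851
Sensible, products 25→123 °C: 521.3 kJ/s
Q = ΔH = -2341.1 kJ/s = -2341.1 kW
Heat removed = 8428.1 MJ/h

Q_out = 8430 MJ/h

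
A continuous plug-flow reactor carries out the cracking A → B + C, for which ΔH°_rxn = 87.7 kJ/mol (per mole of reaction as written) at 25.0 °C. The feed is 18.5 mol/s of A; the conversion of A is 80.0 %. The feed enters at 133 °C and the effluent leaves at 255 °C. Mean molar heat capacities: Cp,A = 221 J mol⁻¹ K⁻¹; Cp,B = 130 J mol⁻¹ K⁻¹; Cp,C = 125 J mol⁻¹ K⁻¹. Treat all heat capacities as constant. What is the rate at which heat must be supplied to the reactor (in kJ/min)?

Extent of reaction ξ = 0.800 × 18.5 = 14.8 mol/s
Reaction term: ξ·ΔH°_rxn = 14.8 × 87.7 = 1298 kJ/s
Sensible, feed 133→25 °C: -441.56 kJ/s
Outlet flows (mol/s): A 3.7, B 14.8, C 14.8
Sensible, products 25→255 °C: 1056.1 kJ/s
Q = ΔH = 1912.5 kJ/s = 1912.5 kW
Heat supplied = 114750 kJ/min

Q_in = 115000 kJ/min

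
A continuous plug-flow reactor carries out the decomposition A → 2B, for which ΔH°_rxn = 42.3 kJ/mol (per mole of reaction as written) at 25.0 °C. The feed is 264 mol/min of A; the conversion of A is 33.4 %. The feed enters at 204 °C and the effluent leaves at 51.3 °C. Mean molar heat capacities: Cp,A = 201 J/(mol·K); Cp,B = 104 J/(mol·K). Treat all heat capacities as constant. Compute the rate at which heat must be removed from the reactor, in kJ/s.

Extent of reaction ξ = 0.334 × 264 = 88.176 mol/min
Reaction term: ξ·ΔH°_rxn = 88.176 × 42.3 = 3729.8 kJ/min
Sensible, feed 204→25 °C: -9498.5 kJ/min
Outlet flows (mol/min): A 175.82, B 176.35
Sensible, products 25→51.3 °C: 1411.8 kJ/min
Q = ΔH = -4356.8 kJ/min = -72.613 kW
Heat removed = 72.613 kJ/s

Q_out = 72.6 kJ/s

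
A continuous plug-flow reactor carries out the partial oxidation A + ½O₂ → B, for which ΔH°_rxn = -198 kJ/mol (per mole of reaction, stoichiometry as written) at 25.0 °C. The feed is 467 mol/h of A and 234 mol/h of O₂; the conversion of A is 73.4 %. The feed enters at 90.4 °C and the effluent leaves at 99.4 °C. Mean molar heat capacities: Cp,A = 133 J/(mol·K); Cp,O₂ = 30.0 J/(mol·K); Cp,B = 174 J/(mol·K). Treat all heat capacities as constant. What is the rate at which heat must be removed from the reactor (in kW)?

Extent of reaction ξ = 0.734 × 467 = 342.78 mol/h
Reaction term: ξ·ΔH°_rxn = 342.78 × -198 = -67870 kJ/h
Sensible, feed 90.4→25 °C: -4521.2 kJ/h
Outlet flows (mol/h): A 124.22, O₂ 62.611, B 342.78
Sensible, products 25→99.4 °C: 5806.4 kJ/h
Q = ΔH = -66585 kJ/h = -18.496 kW
Heat removed = 18.496 kW

Q_out = 18.5 kW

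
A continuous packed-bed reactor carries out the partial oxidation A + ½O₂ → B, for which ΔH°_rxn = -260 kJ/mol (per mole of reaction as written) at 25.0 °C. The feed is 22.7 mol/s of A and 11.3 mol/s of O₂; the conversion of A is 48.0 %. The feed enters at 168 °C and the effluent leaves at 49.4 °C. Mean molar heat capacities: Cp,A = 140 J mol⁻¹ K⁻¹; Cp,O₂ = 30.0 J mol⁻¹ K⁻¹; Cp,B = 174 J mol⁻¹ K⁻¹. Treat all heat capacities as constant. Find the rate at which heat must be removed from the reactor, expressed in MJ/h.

Q_out = 11700 MJ/h

Extent of reaction ξ = 0.480 × 22.7 = 10.896 mol/s
Reaction term: ξ·ΔH°_rxn = 10.896 × -260 = -2833 kJ/s
Sensible, feed 168→25 °C: -502.93 kJ/s
Outlet flows (mol/s): A 11.804, O₂ 5.852, B 10.896
Sensible, products 25→49.4 °C: 90.866 kJ/s
Q = ΔH = -3245 kJ/s = -3245 kW
Heat removed = 11682 MJ/h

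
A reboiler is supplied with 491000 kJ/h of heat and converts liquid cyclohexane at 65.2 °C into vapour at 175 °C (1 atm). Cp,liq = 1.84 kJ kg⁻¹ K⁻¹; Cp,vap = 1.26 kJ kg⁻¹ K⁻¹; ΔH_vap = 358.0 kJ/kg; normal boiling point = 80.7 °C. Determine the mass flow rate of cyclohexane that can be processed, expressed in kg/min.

ṁ = 16.2 kg/min

Δh = 1.84×(80.7−65.2) + 358.0 + 1.26×(175−80.7) = 505.34 kJ/kg
Q = 491000 kJ/h = 136.39 kJ/s = 8183.3 kJ/min
ṁ = Q/Δh = 8183.3 / 505.34 = 16.194 kg/min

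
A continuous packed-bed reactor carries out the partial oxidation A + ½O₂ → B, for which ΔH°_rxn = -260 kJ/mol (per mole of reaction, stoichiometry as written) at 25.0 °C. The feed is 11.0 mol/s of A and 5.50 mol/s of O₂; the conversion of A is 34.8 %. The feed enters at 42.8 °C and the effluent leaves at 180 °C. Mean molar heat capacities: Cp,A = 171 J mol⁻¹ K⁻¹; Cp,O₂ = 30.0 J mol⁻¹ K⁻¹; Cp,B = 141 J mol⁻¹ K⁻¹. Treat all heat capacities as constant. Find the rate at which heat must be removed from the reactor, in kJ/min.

Q_out = 44500 kJ/min

Extent of reaction ξ = 0.348 × 11.0 = 3.828 mol/s
Reaction term: ξ·ΔH°_rxn = 3.828 × -260 = -995.28 kJ/s
Sensible, feed 42.8→25 °C: -36.419 kJ/s
Outlet flows (mol/s): A 7.172, O₂ 3.586, B 3.828
Sensible, products 25→180 °C: 290.43 kJ/s
Q = ΔH = -741.27 kJ/s = -741.27 kW
Heat removed = 44476 kJ/min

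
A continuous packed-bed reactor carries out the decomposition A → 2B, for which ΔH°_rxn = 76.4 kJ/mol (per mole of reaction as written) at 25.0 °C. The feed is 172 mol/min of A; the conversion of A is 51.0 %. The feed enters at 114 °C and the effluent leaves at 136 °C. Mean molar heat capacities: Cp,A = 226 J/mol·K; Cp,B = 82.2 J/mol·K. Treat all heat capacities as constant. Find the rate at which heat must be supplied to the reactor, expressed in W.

Q_in = 116000 W

Extent of reaction ξ = 0.510 × 172 = 87.72 mol/min
Reaction term: ξ·ΔH°_rxn = 87.72 × 76.4 = 6701.8 kJ/min
Sensible, feed 114→25 °C: -3459.6 kJ/min
Outlet flows (mol/min): A 84.28, B 175.44
Sensible, products 25→136 °C: 3715 kJ/min
Q = ΔH = 6957.2 kJ/min = 115.95 kW
Heat supplied = 115950 W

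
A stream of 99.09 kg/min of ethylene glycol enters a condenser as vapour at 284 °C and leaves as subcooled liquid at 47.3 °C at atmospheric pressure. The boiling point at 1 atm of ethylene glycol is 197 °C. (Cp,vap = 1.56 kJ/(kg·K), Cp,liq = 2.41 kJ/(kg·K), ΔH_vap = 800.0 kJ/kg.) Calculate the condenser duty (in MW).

Q_c = 2.14 MW

vapour 284→197 °C: -135.72 kJ/kg
condensation at 197 °C: -800 kJ/kg
liquid 197→47.3 °C: -360.78 kJ/kg
Δh = -135.72 + -800 + -360.78 = -1296.5 kJ/kg
Q = ṁ·Δh = 99.09 kg/min × -1296.5 kJ/kg = -128470 kJ/min
|Q| = 2141.2 kW = 2.1412 MW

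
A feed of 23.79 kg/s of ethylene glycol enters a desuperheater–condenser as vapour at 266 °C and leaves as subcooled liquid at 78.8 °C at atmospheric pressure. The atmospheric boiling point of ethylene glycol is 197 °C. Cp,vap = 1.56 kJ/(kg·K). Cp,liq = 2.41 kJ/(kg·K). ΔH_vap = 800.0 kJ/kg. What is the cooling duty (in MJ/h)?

vapour 266→197 °C: -107.64 kJ/kg
condensation at 197 °C: -800 kJ/kg
liquid 197→78.8 °C: -284.86 kJ/kg
Δh = -107.64 + -800 + -284.86 = -1192.5 kJ/kg
Q = ṁ·Δh = 23.79 kg/s × -1192.5 kJ/kg = -28370 kJ/s
|Q| = 28370 kW = 102130 MJ/h

Q_c = 102000 MJ/h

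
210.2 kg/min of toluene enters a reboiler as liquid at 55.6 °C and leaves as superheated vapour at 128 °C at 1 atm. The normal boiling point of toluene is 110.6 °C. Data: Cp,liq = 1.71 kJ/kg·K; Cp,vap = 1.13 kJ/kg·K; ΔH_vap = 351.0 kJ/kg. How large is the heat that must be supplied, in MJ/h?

liquid 55.6→110.6 °C: 94.05 kJ/kg
vaporisation at 110.6 °C: 351 kJ/kg
vapour 110.6→128 °C: 19.662 kJ/kg
Δh = 94.05 + 351 + 19.662 = 464.71 kJ/kg
Q = ṁ·Δh = 210.2 kg/min × 464.71 kJ/kg = 97682 kJ/min
|Q| = 1628 kW = 5860.9 MJ/h

Q = 5860 MJ/h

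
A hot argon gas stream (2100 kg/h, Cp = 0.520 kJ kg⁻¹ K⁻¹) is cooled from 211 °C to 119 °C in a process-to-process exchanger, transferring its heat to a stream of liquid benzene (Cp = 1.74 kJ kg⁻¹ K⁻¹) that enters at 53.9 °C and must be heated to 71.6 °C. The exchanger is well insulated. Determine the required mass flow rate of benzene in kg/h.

ṁ_c = 3260 kg/h

Heat released by hot stream: Q = 2100 × 0.520 × (211 − 119) = 100460 kJ/h
Energy balance on cold side (adiabatic exchanger): Q = ṁ_c·Cp_c·(T_c,out − T_c,in)
ṁ_c = 100460 / [1.74 × (71.6 − 53.9)] = 3262 kg/h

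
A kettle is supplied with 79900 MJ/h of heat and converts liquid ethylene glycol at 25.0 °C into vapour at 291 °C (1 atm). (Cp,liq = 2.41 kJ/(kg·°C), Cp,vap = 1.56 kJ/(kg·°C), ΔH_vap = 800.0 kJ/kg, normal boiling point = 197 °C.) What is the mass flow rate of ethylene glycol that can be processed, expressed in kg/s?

Δh = 2.41×(197−25.0) + 800.0 + 1.56×(291−197) = 1361.2 kJ/kg
Q = 79900 MJ/h = 22194 kJ/s = 22194 kJ/s
ṁ = Q/Δh = 22194 / 1361.2 = 16.306 kg/s

ṁ = 16.3 kg/s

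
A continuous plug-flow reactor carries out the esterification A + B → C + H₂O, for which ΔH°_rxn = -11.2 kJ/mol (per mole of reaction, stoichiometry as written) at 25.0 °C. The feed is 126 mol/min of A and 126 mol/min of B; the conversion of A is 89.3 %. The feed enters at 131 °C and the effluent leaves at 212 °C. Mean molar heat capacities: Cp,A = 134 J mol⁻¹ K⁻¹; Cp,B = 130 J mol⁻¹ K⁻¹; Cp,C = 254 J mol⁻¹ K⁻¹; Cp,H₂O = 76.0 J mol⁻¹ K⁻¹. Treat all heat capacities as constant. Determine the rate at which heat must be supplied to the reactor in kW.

Q_in = 47.0 kW

Extent of reaction ξ = 0.893 × 126 = 112.52 mol/min
Reaction term: ξ·ΔH°_rxn = 112.52 × -11.2 = -1260.2 kJ/min
Sensible, feed 131→25 °C: -3526 kJ/min
Outlet flows (mol/min): A 13.482, B 13.482, C 112.52, H₂O 112.52
Sensible, products 25→212 °C: 7609.1 kJ/min
Q = ΔH = 2822.9 kJ/min = 47.048 kW
Heat supplied = 47.048 kW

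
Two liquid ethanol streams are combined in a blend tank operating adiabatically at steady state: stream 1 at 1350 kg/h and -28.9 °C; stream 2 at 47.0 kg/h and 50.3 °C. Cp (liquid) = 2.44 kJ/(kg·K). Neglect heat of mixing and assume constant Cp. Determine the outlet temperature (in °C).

T_out = -26.2 °C

Adiabatic, steady state ⇒ Σ ṁᵢCp,ᵢ(T_out − Tᵢ) = 0
Σ ṁᵢCp,ᵢTᵢ = 1350×2.44×-28.9 + 47.0×2.44×50.3 = -89428
Σ ṁᵢCp,ᵢ = 1350×2.44 + 47.0×2.44 = 3408.7
T_out = -89428 / 3408.7 = -26.235 °C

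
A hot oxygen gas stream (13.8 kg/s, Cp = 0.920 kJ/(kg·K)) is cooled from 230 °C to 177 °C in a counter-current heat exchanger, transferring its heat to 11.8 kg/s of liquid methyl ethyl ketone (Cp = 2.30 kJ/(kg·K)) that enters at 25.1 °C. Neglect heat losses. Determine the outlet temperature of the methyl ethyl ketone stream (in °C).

Heat released by hot stream: Q = 13.8 × 0.920 × (230 − 177) = 672.89 kJ/s
Energy balance on cold side (adiabatic exchanger): Q = ṁ_c·Cp_c·(T_c,out − T_c,in)
T_c,out = 25.1 + 672.89/(11.8 × 2.30) = 49.893 °C

T_c,out = 49.9 °C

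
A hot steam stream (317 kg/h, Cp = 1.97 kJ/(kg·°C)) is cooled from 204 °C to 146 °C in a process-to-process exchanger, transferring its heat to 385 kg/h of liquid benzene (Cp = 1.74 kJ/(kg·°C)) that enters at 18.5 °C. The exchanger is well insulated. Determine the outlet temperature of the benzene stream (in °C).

Heat released by hot stream: Q = 317 × 1.97 × (204 − 146) = 36220 kJ/h
Energy balance on cold side (adiabatic exchanger): Q = ṁ_c·Cp_c·(T_c,out − T_c,in)
T_c,out = 18.5 + 36220/(385 × 1.74) = 72.568 °C

T_c,out = 72.6 °C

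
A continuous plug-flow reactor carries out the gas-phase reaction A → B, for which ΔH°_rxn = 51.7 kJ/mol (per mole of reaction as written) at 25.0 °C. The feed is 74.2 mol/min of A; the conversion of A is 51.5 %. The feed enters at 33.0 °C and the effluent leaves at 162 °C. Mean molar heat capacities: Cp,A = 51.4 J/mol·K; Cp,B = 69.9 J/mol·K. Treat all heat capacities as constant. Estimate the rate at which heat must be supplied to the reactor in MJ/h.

Q_in = 154 MJ/h

Extent of reaction ξ = 0.515 × 74.2 = 38.213 mol/min
Reaction term: ξ·ΔH°_rxn = 38.213 × 51.7 = 1975.6 kJ/min
Sensible, feed 33.0→25 °C: -30.511 kJ/min
Outlet flows (mol/min): A 35.987, B 38.213
Sensible, products 25→162 °C: 619.35 kJ/min
Q = ΔH = 2564.5 kJ/min = 42.741 kW
Heat supplied = 153.87 MJ/h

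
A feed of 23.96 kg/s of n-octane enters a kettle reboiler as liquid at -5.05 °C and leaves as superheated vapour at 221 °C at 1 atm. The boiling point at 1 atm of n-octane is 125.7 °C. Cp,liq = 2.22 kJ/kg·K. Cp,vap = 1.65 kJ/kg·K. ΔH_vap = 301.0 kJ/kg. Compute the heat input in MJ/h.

Q = 64600 MJ/h

liquid -5.05→125.7 °C: 290.27 kJ/kg
vaporisation at 125.7 °C: 301 kJ/kg
vapour 125.7→221 °C: 157.24 kJ/kg
Δh = 290.27 + 301 + 157.24 = 748.51 kJ/kg
Q = ṁ·Δh = 23.96 kg/s × 748.51 kJ/kg = 17934 kJ/s
|Q| = 17934 kW = 64563 MJ/h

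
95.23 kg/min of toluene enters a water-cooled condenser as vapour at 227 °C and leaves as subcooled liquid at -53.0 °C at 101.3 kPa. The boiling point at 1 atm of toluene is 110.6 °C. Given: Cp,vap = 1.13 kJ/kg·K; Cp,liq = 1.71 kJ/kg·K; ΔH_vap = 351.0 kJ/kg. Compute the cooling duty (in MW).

vapour 227→110.6 °C: -131.53 kJ/kg
condensation at 110.6 °C: -351 kJ/kg
liquid 110.6→-53.0 °C: -279.76 kJ/kg
Δh = -131.53 + -351 + -279.76 = -762.29 kJ/kg
Q = ṁ·Δh = 95.23 kg/min × -762.29 kJ/kg = -72593 kJ/min
|Q| = 1209.9 kW = 1.2099 MW

Q_c = 1.21 MW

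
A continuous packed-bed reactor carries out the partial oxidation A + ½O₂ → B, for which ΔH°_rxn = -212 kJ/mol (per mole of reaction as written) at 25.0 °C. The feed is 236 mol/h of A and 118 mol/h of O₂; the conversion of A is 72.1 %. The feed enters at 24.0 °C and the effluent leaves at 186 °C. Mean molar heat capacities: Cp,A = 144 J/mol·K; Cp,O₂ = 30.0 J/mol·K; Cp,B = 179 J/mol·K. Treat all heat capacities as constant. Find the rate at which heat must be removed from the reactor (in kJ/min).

Extent of reaction ξ = 0.721 × 236 = 170.16 mol/h
Reaction term: ξ·ΔH°_rxn = 170.16 × -212 = -36073 kJ/h
Sensible, feed 24.0→25 °C: 37.524 kJ/h
Outlet flows (mol/h): A 65.844, O₂ 32.922, B 170.16
Sensible, products 25→186 °C: 6589.3 kJ/h
Q = ΔH = -29446 kJ/h = -8.1795 kW
Heat removed = 490.77 kJ/min

Q_out = 491 kJ/min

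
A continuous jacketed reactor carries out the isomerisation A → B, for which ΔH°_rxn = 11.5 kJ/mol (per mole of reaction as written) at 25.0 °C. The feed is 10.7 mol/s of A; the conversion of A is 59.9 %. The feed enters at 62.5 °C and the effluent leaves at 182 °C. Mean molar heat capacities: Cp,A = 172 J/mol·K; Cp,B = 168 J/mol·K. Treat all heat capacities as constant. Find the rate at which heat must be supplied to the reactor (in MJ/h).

Q_in = 1040 MJ/h

Extent of reaction ξ = 0.599 × 10.7 = 6.4093 mol/s
Reaction term: ξ·ΔH°_rxn = 6.4093 × 11.5 = 73.707 kJ/s
Sensible, feed 62.5→25 °C: -69.015 kJ/s
Outlet flows (mol/s): A 4.2907, B 6.4093
Sensible, products 25→182 °C: 284.92 kJ/s
Q = ΔH = 289.61 kJ/s = 289.61 kW
Heat supplied = 1042.6 MJ/h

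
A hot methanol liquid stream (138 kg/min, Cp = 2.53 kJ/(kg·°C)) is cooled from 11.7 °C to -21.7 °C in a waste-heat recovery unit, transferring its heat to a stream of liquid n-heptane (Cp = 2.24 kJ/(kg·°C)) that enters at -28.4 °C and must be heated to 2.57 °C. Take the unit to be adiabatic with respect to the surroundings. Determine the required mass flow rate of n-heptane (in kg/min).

Heat released by hot stream: Q = 138 × 2.53 × (11.7 − -21.7) = 11661 kJ/min
Energy balance on cold side (adiabatic exchanger): Q = ṁ_c·Cp_c·(T_c,out − T_c,in)
ṁ_c = 11661 / [2.24 × (2.57 − -28.4)] = 168.1 kg/min

ṁ_c = 168 kg/min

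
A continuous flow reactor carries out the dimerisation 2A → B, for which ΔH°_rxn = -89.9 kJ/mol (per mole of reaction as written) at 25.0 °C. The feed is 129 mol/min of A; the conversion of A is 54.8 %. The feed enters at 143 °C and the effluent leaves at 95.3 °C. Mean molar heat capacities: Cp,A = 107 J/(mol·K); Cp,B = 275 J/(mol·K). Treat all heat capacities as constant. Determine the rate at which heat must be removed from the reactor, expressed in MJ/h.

Extent of reaction ξ = 0.548 × 129 / 2 = 35.346 mol/min
Reaction term: ξ·ΔH°_rxn = 35.346 × -89.9 = -3177.6 kJ/min
Sensible, feed 143→25 °C: -1628.8 kJ/min
Outlet flows (mol/min): A 58.308, B 35.346
Sensible, products 25→95.3 °C: 1121.9 kJ/min
Q = ΔH = -3684.4 kJ/min = -61.407 kW
Heat removed = 221.07 MJ/h

Q_out = 221 MJ/h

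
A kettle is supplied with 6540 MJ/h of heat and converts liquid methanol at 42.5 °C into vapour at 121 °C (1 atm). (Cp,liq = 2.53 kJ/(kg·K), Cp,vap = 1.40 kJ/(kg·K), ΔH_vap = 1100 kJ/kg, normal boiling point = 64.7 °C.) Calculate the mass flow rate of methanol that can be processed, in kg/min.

Δh = 2.53×(64.7−42.5) + 1100 + 1.40×(121−64.7) = 1235 kJ/kg
Q = 6540 MJ/h = 1816.7 kJ/s = 109000 kJ/min
ṁ = Q/Δh = 109000 / 1235 = 88.26 kg/min

ṁ = 88.3 kg/min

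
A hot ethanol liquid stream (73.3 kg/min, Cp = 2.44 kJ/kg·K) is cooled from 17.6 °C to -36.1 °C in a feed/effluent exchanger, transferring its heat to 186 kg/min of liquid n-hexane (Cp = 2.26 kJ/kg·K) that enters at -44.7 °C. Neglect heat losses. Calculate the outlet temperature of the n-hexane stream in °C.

T_c,out = -21.9 °C

Heat released by hot stream: Q = 73.3 × 2.44 × (17.6 − -36.1) = 9604.4 kJ/min
Energy balance on cold side (adiabatic exchanger): Q = ṁ_c·Cp_c·(T_c,out − T_c,in)
T_c,out = -44.7 + 9604.4/(186 × 2.26) = -21.852 °C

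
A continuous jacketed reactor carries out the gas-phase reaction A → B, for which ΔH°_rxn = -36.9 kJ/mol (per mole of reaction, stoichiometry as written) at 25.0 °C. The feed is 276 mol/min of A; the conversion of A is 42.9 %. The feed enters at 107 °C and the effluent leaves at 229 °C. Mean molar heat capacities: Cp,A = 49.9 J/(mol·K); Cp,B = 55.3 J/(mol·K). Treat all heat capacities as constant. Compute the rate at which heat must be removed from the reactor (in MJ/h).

Q_out = 154 MJ/h

Extent of reaction ξ = 0.429 × 276 = 118.4 mol/min
Reaction term: ξ·ΔH°_rxn = 118.4 × -36.9 = -4369.1 kJ/min
Sensible, feed 107→25 °C: -1129.3 kJ/min
Outlet flows (mol/min): A 157.6, B 118.4
Sensible, products 25→229 °C: 2940 kJ/min
Q = ΔH = -2558.4 kJ/min = -42.641 kW
Heat removed = 153.51 MJ/h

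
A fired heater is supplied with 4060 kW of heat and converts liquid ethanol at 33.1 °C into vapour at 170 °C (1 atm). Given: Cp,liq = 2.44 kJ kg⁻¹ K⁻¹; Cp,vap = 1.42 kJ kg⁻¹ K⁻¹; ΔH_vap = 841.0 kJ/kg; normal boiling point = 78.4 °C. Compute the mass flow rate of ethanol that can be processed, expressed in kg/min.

ṁ = 225 kg/min

Δh = 2.44×(78.4−33.1) + 841.0 + 1.42×(170−78.4) = 1081.6 kJ/kg
Q = 4060 kW = 4060 kJ/s = 243600 kJ/min
ṁ = Q/Δh = 243600 / 1081.6 = 225.22 kg/min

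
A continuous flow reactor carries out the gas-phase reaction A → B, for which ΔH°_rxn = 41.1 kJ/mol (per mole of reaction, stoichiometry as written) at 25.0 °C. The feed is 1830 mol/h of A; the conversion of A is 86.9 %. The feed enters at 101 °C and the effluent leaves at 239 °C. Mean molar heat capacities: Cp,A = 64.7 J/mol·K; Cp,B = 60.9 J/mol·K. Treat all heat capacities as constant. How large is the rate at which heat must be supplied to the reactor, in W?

Q_in = 22300 W

Extent of reaction ξ = 0.869 × 1830 = 1590.3 mol/h
Reaction term: ξ·ΔH°_rxn = 1590.3 × 41.1 = 65360 kJ/h
Sensible, feed 101→25 °C: -8998.5 kJ/h
Outlet flows (mol/h): A 239.73, B 1590.3
Sensible, products 25→239 °C: 24045 kJ/h
Q = ΔH = 80406 kJ/h = 22.335 kW
Heat supplied = 22335 W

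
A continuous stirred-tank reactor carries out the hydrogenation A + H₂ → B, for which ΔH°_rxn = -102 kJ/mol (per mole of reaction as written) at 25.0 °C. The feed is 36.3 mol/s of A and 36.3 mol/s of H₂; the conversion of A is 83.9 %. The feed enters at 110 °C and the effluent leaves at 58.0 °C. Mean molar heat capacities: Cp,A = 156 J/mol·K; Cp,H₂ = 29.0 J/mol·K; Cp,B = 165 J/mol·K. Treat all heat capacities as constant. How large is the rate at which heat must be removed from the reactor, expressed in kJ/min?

Q_out = 209000 kJ/min

Extent of reaction ξ = 0.839 × 36.3 = 30.456 mol/s
Reaction term: ξ·ΔH°_rxn = 30.456 × -102 = -3106.5 kJ/s
Sensible, feed 110→25 °C: -570.82 kJ/s
Outlet flows (mol/s): A 5.8443, H₂ 5.8443, B 30.456
Sensible, products 25→58.0 °C: 201.51 kJ/s
Q = ΔH = -3475.8 kJ/s = -3475.8 kW
Heat removed = 208550 kJ/min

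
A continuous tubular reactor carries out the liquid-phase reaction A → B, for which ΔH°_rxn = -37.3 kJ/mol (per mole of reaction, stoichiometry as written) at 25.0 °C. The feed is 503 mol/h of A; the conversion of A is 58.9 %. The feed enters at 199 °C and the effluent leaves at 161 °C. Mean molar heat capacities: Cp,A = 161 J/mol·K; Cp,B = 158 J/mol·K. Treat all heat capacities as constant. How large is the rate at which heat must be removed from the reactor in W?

Q_out = 3960 W

Extent of reaction ξ = 0.589 × 503 = 296.27 mol/h
Reaction term: ξ·ΔH°_rxn = 296.27 × -37.3 = -11051 kJ/h
Sensible, feed 199→25 °C: -14091 kJ/h
Outlet flows (mol/h): A 206.73, B 296.27
Sensible, products 25→161 °C: 10893 kJ/h
Q = ΔH = -14249 kJ/h = -3.9581 kW
Heat removed = 3958.1 W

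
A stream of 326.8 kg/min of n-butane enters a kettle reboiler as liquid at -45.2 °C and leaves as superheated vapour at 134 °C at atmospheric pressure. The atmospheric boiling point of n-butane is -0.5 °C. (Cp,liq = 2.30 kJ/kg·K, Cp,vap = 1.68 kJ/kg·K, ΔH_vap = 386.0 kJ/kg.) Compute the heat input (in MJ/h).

Q = 14000 MJ/h

liquid -45.2→-0.5 °C: 102.81 kJ/kg
vaporisation at -0.5 °C: 386 kJ/kg
vapour -0.5→134 °C: 225.96 kJ/kg
Δh = 102.81 + 386 + 225.96 = 714.77 kJ/kg
Q = ṁ·Δh = 326.8 kg/min × 714.77 kJ/kg = 233590 kJ/min
|Q| = 3893.1 kW = 14015 MJ/h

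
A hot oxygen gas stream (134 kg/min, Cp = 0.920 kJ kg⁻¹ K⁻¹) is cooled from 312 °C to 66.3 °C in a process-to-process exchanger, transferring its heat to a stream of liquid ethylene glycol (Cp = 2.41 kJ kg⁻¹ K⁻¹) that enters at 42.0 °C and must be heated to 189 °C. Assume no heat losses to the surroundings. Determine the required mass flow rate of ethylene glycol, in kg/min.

Heat released by hot stream: Q = 134 × 0.920 × (312 − 66.3) = 30290 kJ/min
Energy balance on cold side (adiabatic exchanger): Q = ṁ_c·Cp_c·(T_c,out − T_c,in)
ṁ_c = 30290 / [2.41 × (189 − 42.0)] = 85.499 kg/min

ṁ_c = 85.5 kg/min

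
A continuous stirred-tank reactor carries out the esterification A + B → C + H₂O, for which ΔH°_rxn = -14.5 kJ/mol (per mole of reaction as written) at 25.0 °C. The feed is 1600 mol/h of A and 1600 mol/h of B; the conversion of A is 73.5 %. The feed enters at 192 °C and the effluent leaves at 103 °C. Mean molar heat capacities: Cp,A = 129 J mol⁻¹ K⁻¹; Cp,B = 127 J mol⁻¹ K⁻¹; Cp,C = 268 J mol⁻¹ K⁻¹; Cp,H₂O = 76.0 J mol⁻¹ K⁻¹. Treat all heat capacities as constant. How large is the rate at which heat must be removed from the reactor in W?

Q_out = 12600 W

Extent of reaction ξ = 0.735 × 1600 = 1176 mol/h
Reaction term: ξ·ΔH°_rxn = 1176 × -14.5 = -17052 kJ/h
Sensible, feed 192→25 °C: -68403 kJ/h
Outlet flows (mol/h): A 424, B 424, C 1176, H₂O 1176
Sensible, products 25→103 °C: 40021 kJ/h
Q = ΔH = -45434 kJ/h = -12.621 kW
Heat removed = 12621 W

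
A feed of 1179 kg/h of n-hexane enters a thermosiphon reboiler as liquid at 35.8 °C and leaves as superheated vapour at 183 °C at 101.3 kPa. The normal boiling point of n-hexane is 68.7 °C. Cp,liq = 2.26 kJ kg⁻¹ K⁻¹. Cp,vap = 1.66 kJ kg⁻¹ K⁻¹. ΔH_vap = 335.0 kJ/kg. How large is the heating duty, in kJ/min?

Q = 11800 kJ/min

liquid 35.8→68.7 °C: 74.354 kJ/kg
vaporisation at 68.7 °C: 335 kJ/kg
vapour 68.7→183 °C: 189.74 kJ/kg
Δh = 74.354 + 335 + 189.74 = 599.09 kJ/kg
Q = ṁ·Δh = 1179 kg/h × 599.09 kJ/kg = 706330 kJ/h
|Q| = 196.2 kW = 11772 kJ/min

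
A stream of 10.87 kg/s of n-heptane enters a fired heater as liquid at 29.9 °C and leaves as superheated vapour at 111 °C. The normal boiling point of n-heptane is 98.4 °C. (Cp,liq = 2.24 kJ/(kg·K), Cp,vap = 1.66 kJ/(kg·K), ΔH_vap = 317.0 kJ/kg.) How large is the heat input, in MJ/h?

Q = 19200 MJ/h

liquid 29.9→98.4 °C: 153.44 kJ/kg
vaporisation at 98.4 °C: 317 kJ/kg
vapour 98.4→111 °C: 20.916 kJ/kg
Δh = 153.44 + 317 + 20.916 = 491.36 kJ/kg
Q = ṁ·Δh = 10.87 kg/s × 491.36 kJ/kg = 5341 kJ/s
|Q| = 5341 kW = 19228 MJ/h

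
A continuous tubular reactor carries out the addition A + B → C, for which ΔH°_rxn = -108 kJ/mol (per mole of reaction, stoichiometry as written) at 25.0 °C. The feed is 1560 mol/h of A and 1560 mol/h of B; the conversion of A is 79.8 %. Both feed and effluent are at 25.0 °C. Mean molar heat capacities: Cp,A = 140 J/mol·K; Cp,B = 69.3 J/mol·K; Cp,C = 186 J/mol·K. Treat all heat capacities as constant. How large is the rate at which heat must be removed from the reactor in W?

Extent of reaction ξ = 0.798 × 1560 = 1244.9 mol/h
Reaction term: ξ·ΔH°_rxn = 1244.9 × -108 = -134450 kJ/h
Q = ΔH = -134450 kJ/h = -37.346 kW
Heat removed = 37346 W

Q_out = 37300 W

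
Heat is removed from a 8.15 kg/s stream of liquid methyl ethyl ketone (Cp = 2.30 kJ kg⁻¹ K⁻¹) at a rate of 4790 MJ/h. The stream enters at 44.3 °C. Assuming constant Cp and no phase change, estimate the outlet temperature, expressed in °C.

T_out = -26.7 °C

Q = 4790 MJ/h = 1330.6 kJ/s
ΔT = Q/(ṁ·Cp) = 1330.6/(8.15×2.30) = 70.982 K
T_out = 44.3 − 70.982 = -26.682 °C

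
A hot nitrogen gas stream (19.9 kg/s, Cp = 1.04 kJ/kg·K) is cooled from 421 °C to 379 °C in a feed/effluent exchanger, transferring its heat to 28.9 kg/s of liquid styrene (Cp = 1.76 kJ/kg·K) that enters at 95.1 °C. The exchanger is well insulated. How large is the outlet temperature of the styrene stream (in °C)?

T_c,out = 112 °C

Heat released by hot stream: Q = 19.9 × 1.04 × (421 − 379) = 869.23 kJ/s
Energy balance on cold side (adiabatic exchanger): Q = ṁ_c·Cp_c·(T_c,out − T_c,in)
T_c,out = 95.1 + 869.23/(28.9 × 1.76) = 112.19 °C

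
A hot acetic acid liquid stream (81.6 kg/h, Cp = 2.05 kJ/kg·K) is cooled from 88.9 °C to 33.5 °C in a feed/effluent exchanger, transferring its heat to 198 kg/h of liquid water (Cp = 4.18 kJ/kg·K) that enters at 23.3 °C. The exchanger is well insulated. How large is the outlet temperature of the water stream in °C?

Heat released by hot stream: Q = 81.6 × 2.05 × (88.9 − 33.5) = 9267.3 kJ/h
Energy balance on cold side (adiabatic exchanger): Q = ṁ_c·Cp_c·(T_c,out − T_c,in)
T_c,out = 23.3 + 9267.3/(198 × 4.18) = 34.497 °C

T_c,out = 34.5 °C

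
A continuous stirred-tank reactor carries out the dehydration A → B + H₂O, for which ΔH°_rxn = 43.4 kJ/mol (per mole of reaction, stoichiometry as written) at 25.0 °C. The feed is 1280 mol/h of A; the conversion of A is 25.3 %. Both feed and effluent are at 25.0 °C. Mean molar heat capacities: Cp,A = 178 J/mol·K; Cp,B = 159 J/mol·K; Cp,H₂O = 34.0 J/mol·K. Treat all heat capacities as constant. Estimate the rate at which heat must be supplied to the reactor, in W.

Extent of reaction ξ = 0.253 × 1280 = 323.84 mol/h
Reaction term: ξ·ΔH°_rxn = 323.84 × 43.4 = 14055 kJ/h
Q = ΔH = 14055 kJ/h = 3.9041 kW
Heat supplied = 3904.1 W

Q_in = 3900 W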